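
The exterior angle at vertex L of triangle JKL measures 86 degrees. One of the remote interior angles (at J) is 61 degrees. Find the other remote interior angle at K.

By the exterior angle theorem: exterior angle = sum of remote interior angles.
86 = 61 + angle K
angle K = 86 - 61 = 25 degrees

25 degrees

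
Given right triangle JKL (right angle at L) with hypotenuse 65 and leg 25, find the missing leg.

By the Pythagorean theorem: KL^2 = JK^2 - JL^2
KL^2 = 65^2 - 25^2 = 4225 - 625 = 3600
KL = sqrt(3600) = 60

60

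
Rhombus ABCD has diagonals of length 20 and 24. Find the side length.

Half-diagonals are 10 and 12. side = sqrt(10^2 + 12^2) = sqrt(244) = 2*sqrt(61)

2*sqrt(61)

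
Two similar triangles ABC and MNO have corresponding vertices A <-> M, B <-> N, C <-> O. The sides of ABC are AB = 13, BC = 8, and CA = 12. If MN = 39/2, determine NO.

Since the triangles are similar, the ratio of corresponding sides is constant.
Scale factor k = MN / AB = 39/2 / 13 = 3/2
NO = k * BC = 3/2 * 8 = 12

12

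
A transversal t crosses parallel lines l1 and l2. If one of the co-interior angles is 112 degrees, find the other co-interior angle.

Co-interior (same-side interior) angles are between the parallel lines on the same side of the transversal.
Unlike corresponding or alternate interior angles, they are supplementary rather than equal.
So the angle = 180 - 112 = 68 degrees.

68 degrees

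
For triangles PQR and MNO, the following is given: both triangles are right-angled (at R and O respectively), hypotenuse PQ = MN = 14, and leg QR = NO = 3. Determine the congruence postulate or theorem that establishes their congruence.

Consider the given information: both triangles are right-angled (at R and O respectively), hypotenuse PQ = MN = 14, and leg QR = NO = 3
This is not SSS or SAS: SSS requires all three pairs of sides, but we don't have that. SAS requires two sides and the included angle between them.
The correct criterion is HL. The hypotenuse and one leg of two right triangles are equal (Hypotenuse-Leg).

HL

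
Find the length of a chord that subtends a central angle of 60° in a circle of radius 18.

Chord = 2(18) sin(30°) = 18

18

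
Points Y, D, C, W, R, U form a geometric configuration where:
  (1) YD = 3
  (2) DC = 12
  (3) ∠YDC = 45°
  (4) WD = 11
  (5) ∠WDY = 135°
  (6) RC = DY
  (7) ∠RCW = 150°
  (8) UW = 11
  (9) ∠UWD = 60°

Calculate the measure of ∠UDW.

Step 1: By the law of cosines on triangle DWU: DU² = 11² + 11² − 2·11·11·cos(60°) = 121, so DU = 11.
Step 2: By the inverse law of cosines on triangle UDW: cos(∠UDW) = (11² + 11² − 11²) / (2·11·11) = 121/242 = 0.5, so ∠UDW = 60°.

Therefore, the measure of angle ∠UDW = 60°.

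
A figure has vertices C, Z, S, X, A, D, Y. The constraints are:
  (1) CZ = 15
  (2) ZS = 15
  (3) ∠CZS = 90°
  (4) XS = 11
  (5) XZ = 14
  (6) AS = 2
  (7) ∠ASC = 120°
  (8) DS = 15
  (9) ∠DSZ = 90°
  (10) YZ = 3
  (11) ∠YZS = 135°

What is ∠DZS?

Step 1: By the law of cosines on triangle ZSD: ZD² = 15² + 15² − 2·15·15·cos(90°) = 450, so ZD = 15·√2.
Step 2: By the inverse law of cosines on triangle DZS: cos(∠DZS) = ((15·√2)² + 15² − 15²) / (2·15·√2·15) = 450/636.4 = 0.7071, so ∠DZS = 45°.

Therefore, the measure of angle ∠DZS = 45°.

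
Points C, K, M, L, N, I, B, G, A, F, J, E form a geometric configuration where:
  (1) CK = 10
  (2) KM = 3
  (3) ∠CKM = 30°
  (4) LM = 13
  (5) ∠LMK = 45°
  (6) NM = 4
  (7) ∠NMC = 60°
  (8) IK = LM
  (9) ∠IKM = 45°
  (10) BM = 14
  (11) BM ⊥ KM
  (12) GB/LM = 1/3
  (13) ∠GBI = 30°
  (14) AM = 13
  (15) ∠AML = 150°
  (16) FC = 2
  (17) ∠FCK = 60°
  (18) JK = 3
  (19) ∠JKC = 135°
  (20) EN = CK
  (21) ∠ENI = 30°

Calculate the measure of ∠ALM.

Step 1: By the law of cosines on triangle LMA: LA² = 13² + 13² − 2·13·13·cos(150°) = 630.72, so LA ≈ 25.11.
Step 2: By the inverse law of cosines on triangle ALM: cos(∠ALM) = (25.11² + 13² − 13²) / (2·25.11·13) = 630.72/652.97 = 0.9659, so ∠ALM = 15°.

Therefore, the measure of angle ∠ALM = 15°.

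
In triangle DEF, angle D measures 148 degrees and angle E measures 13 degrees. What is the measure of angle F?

The interior angles sum to 180°: angle F = 180 - 148 - 13 = 19°.
The triangle is obtuse (angles 148°, 13°, 19°).

19 degrees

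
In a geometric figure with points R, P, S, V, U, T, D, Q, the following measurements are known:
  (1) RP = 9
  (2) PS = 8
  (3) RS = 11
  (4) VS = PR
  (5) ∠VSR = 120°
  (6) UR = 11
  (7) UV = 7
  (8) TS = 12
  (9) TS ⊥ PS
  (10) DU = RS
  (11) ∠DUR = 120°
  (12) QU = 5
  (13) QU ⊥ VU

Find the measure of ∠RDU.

From the given relations: DU = RS = 11.
Step 1: By the law of cosines on triangle DUR: DR² = 11² + 11² − 2·11·11·cos(120°) = 363, so DR = 11·√3.
Step 2: By the inverse law of cosines on triangle RDU: cos(∠RDU) = ((11·√3)² + 11² − 11²) / (2·11·√3·11) = 363/419.16 = 0.866, so ∠RDU = 30°.

Therefore, the measure of angle ∠RDU = 30°.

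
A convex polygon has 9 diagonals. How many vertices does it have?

Using d = n(n - 3)/2, we solve 9 = n(n - 3)/2.
So n(n - 3) = 18.
Testing n = 6: 6 * 3 = 18 = 18. Correct.
The polygon has 6 sides.

6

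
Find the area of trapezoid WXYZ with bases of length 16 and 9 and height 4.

Area = (16 + 9) * 4 / 2 = 100 / 2 = 50

50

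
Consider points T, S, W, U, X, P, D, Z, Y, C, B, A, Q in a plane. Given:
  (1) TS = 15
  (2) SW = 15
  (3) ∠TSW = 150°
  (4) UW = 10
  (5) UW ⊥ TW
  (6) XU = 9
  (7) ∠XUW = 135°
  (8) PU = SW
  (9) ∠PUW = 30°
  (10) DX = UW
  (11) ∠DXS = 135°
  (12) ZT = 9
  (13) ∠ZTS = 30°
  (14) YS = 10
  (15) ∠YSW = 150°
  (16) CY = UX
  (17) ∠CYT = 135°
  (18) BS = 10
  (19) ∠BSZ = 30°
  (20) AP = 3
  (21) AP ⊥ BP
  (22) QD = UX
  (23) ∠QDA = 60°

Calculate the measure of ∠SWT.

Step 1: By the law of cosines on triangle WST: WT² = 15² + 15² − 2·15·15·cos(150°) = 839.71, so WT ≈ 28.98.
Step 2: By the inverse law of cosines on triangle SWT: cos(∠SWT) = (15² + 28.98² − 15²) / (2·15·28.98) = 839.71/869.33 = 0.9659, so ∠SWT = 15°.

Therefore, the measure of angle ∠SWT = 15°.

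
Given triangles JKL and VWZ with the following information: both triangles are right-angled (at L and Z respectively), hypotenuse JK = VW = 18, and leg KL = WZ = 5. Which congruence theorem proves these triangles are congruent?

The given information provides:
both triangles are right-angled (at L and Z respectively), hypotenuse JK = VW = 18, and leg KL = WZ = 5
This matches the HL congruence theorem.
The hypotenuse and one leg of two right triangles are equal (Hypotenuse-Leg).

HL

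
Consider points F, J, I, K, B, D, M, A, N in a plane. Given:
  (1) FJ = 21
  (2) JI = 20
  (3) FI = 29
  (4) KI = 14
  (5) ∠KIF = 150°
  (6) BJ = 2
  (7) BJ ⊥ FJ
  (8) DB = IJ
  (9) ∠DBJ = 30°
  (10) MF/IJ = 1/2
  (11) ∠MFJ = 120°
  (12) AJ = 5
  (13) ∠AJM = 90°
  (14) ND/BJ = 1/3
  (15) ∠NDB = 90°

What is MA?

From the given relations: MF = 1/2·IJ = 1/2·20 = 10.
Step 1: By the law of cosines on triangle JFM: JM² = 21² + 10² − 2·21·10·cos(120°) = 751, so JM ≈ 27.4.
Step 2: By the law of cosines on triangle MJA: MA² = 27.4² + 5² − 2·27.4·5·cos(90°) = 776, so MA = 2·√194.

Therefore, the length of MA = 2·√194.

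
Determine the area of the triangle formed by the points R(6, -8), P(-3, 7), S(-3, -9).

Shoelace: Area = (1/2)|6(7--9) + -3(-9--8) + -3(-8-7)| = (1/2)(144) = 72

72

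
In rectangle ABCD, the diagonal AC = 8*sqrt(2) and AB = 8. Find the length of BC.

b = sqrt(d^2 - a^2) = sqrt(128 - 64) = sqrt(64) = 8

8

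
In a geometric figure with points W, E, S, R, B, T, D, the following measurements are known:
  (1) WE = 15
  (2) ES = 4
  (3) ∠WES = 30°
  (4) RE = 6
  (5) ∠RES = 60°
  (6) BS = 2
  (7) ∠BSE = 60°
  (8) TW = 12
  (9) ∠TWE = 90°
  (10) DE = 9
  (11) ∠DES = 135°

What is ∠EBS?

Step 1: By the law of cosines on triangle BSE: BE² = 2² + 4² − 2·2·4·cos(60°) = 12, so BE = 2·√3.
Step 2: By the inverse law of cosines on triangle EBS: cos(∠EBS) = ((2·√3)² + 2² − 4²) / (2·2·√3·2) = 0/13.86 = 0, so ∠EBS = 90°.

Therefore, the measure of angle ∠EBS = 90°.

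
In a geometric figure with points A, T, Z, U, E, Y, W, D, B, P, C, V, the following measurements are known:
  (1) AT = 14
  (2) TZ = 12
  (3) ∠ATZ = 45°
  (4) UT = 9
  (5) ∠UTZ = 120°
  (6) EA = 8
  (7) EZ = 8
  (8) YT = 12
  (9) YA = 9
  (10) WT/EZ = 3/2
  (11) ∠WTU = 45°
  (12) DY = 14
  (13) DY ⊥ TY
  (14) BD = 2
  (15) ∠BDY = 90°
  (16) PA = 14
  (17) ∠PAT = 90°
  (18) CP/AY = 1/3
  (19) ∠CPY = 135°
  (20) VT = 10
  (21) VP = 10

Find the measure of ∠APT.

Step 1: By the law of cosines on triangle PAT: PT² = 14² + 14² − 2·14·14·cos(90°) = 392, so PT = 14·√2.
Step 2: By the inverse law of cosines on triangle APT: cos(∠APT) = (14² + (14·√2)² − 14²) / (2·14·14·√2) = 392/554.37 = 0.7071, so ∠APT = 45°.

Therefore, the measure of angle ∠APT = 45°.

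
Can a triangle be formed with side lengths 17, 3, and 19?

Yes.
The triangle inequality requires that the sum of any two sides exceeds the third.
Here 3 + 17 = 20 > 19, so the condition is met.

Yes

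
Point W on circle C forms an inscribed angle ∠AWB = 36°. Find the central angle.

By the inscribed angle theorem, the central angle is twice the inscribed angle.
Central angle = 2 × 36° = 72°

72°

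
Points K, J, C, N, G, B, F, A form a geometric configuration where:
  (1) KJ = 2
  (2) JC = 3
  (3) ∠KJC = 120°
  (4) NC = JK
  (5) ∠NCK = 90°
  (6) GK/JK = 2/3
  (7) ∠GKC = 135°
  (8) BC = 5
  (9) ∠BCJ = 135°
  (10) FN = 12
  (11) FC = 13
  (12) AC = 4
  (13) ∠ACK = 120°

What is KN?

From the given relations: NC = JK = 2.
Step 1: By the law of cosines on triangle CJK: CK² = 3² + 2² − 2·3·2·cos(120°) = 19, so CK = √19.
Step 2: By the law of cosines on triangle KCN: KN² = √19² + 2² − 2·√19·2·cos(90°) = 23, so KN = √23.

Therefore, the length of KN = √23.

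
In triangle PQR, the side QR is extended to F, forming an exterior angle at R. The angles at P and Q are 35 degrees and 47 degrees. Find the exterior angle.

The interior angle at R is 180 - 35 - 47 = 98 degrees.
The exterior angle and interior angle at R are supplementary:
Exterior angle = 180 - 98 = 82 degrees.

82 degrees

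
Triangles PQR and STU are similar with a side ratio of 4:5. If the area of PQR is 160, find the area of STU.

Area ratio = (4/5)^2 = 16/25. Area of STU = 160 * 25/16 = 250.

250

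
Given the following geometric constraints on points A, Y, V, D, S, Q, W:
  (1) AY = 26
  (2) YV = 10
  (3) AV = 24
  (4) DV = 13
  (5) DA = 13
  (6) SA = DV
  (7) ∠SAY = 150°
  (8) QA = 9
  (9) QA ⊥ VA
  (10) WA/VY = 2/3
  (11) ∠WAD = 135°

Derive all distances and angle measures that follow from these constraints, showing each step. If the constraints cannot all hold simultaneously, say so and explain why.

The constraints are consistent.

From the given relations:
  SA = DV = 13
  WA = 2/3·VY = 2/3·10 ≈ 6.67

Step 1: From YA = 26, AS = 13, and ∠YAS = 150°, by the law of cosines:
  YS² = YA² + AS² - 2·YA·AS·cos(150°) = 676 + 169 + 585.4 = 1430
  YS ≈ 37.82

Step 2: From VA = 24, AQ = 9, and ∠VAQ = 90°, by the law of cosines:
  VQ² = VA² + AQ² - 2·VA·AQ·cos(90°) = 576 + 81 - 0 = 657
  VQ = 3·√73

Step 3: From DA = 13, AW = 6.67, and ∠DAW = 135°, by the law of cosines:
  DW² = DA² + AW² - 2·DA·AW·cos(135°) = 169 + 44.44 + 122.6 = 336
  DW ≈ 18.33

Step 4: From AD = 13, AV = 24, DV = 13, by the inverse law of cosines:
  cos(∠DAV) = (AD² + AV² - DV²) / (2·AD·AV)
  ∠DAV = 22.62°

Step 5: From AV = 24, AY = 26, VY = 10, by the inverse law of cosines:
  cos(∠VAY) = (AV² + AY² - VY²) / (2·AV·AY)
  ∠VAY = 22.62°

Step 6: From YA = 26, YV = 10, AV = 24, by the inverse law of cosines:
  cos(∠AYV) = (YA² + YV² - AV²) / (2·YA·YV)
  ∠AYV = 67.38°

Step 7: From VA = 24, VD = 13, AD = 13, by the inverse law of cosines:
  cos(∠AVD) = (VA² + VD² - AD²) / (2·VA·VD)
  ∠AVD = 22.62°

Step 8: From VA = 24, VY = 10, AY = 26, by the inverse law of cosines:
  cos(∠AVY) = (VA² + VY² - AY²) / (2·VA·VY)
  ∠AVY = 90°

Step 9: From DA = 13, DV = 13, AV = 24, by the inverse law of cosines:
  cos(∠ADV) = (DA² + DV² - AV²) / (2·DA·DV)
  ∠ADV = 134.76°

Step 10: From YA = 26, YS = 37.82, AS = 13, by the inverse law of cosines:
  cos(∠AYS) = (YA² + YS² - AS²) / (2·YA·YS)
  ∠AYS = 9.9°

Step 11: From VA = 24, VQ = 3·√73, AQ = 9, by the inverse law of cosines:
  cos(∠AVQ) = (VA² + VQ² - AQ²) / (2·VA·VQ)
  ∠AVQ = 20.56°

Step 12: From DA = 13, DW = 18.33, AW = 6.67, by the inverse law of cosines:
  cos(∠ADW) = (DA² + DW² - AW²) / (2·DA·DW)
  ∠ADW = 14.9°

Step 13: From SA = 13, SY = 37.82, AY = 26, by the inverse law of cosines:
  cos(∠ASY) = (SA² + SY² - AY²) / (2·SA·SY)
  ∠ASY = 20.1°

Step 14: From QA = 9, QV = 3·√73, AV = 24, by the inverse law of cosines:
  cos(∠AQV) = (QA² + QV² - AV²) / (2·QA·QV)
  ∠AQV = 69.44°

Step 15: From WA = 6.67, WD = 18.33, AD = 13, by the inverse law of cosines:
  cos(∠AWD) = (WA² + WD² - AD²) / (2·WA·WD)
  ∠AWD = 30.1°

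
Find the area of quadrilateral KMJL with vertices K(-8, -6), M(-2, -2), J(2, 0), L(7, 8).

Shoelace: sum of cross terms = 46, Area = (1/2)|46| = 23

23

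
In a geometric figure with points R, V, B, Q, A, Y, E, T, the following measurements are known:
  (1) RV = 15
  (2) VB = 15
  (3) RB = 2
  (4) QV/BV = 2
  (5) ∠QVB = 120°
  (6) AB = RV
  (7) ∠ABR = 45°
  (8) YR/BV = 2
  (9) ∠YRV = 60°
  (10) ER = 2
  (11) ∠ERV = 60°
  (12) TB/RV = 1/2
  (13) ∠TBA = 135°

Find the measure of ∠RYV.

From the given relations: YR = 2·BV = 2·15 = 30.
Step 1: By the law of cosines on triangle YRV: YV² = 30² + 15² − 2·30·15·cos(60°) = 675, so YV = 15·√3.
Step 2: By the inverse law of cosines on triangle RYV: cos(∠RYV) = (30² + (15·√3)² − 15²) / (2·30·15·√3) = 1350/1558.85 = 0.866, so ∠RYV = 30°.

Therefore, the measure of angle ∠RYV = 30°.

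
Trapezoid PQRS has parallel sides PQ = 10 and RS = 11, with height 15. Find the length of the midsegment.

The midsegment of a trapezoid = (base1 + base2) / 2
midsegment = (10 + 11) / 2
midsegment = 21 / 2
midsegment = 21/2

21/2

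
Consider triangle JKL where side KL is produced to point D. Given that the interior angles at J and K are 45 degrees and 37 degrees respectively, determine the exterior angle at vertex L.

The interior angle at L is 180 - 45 - 37 = 98 degrees.
The exterior angle and interior angle at L are supplementary:
Exterior angle = 180 - 98 = 82 degrees.

82 degrees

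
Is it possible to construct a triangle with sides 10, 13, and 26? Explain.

No.
The triangle inequality is violated: 10 + 13 = 23 ≤ 26.
These lengths cannot form a triangle.

No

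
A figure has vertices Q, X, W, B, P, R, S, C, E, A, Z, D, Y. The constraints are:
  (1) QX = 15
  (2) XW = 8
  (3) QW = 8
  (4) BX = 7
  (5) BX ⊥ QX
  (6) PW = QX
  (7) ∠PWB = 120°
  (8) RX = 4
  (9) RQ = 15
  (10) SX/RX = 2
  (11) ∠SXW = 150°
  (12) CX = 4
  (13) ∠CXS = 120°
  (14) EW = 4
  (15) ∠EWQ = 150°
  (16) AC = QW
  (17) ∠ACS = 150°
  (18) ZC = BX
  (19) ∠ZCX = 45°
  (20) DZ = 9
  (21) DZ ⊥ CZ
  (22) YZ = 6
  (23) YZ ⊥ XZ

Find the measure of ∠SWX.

From the given relations: SX = 2·RX = 2·4 = 8.
Step 1: By the law of cosines on triangle WXS: WS² = 8² + 8² − 2·8·8·cos(150°) = 238.85, so WS ≈ 15.45.
Step 2: By the inverse law of cosines on triangle SWX: cos(∠SWX) = (15.45² + 8² − 8²) / (2·15.45·8) = 238.85/247.28 = 0.9659, so ∠SWX = 15°.

Therefore, the measure of angle ∠SWX = 15°.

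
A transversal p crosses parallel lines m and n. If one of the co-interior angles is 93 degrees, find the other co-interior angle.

Co-interior angles (same-side interior) formed by parallel lines and a transversal are supplementary (sum to 180 degrees).
The given angle is 93 degrees.
The co-interior angle = 180 - 93 = 87 degrees.

87 degrees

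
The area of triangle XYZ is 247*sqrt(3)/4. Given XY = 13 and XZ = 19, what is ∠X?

From the SAS area formula Area = (1/2)ab sin(C), rearranging gives sin(C) = 2*Area/(ab).
sin(C) = 2 * 247*sqrt(3)/4 / (247) = sqrt(3)/2.
Therefore C = arcsin(sqrt(3)/2) = 60°.
Since sin(180° - C) = sin(C), the obtuse angle 120° gives the same area, so C = 60° or C = 120°.

60° or 120°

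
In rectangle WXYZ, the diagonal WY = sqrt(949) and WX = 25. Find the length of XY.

Using the Pythagorean theorem: d^2 = a^2 + b^2
b^2 = d^2 - a^2
b^2 = 949 - 625
b^2 = 324
b = sqrt(324) = 18

18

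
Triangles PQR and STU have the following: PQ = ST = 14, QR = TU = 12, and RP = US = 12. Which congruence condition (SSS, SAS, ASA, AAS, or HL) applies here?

The given information provides:
PQ = ST = 14, QR = TU = 12, and RP = US = 12
This matches the SSS congruence theorem.
All three pairs of corresponding sides are equal (Side-Side-Side).

SSS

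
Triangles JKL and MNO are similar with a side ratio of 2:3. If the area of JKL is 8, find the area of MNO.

For similar figures, the area ratio equals the square of the side ratio.
Side ratio (JKL to MNO) = 2:3, so area ratio = 2^2:3^2 = 4:9.
If the area of JKL is 8, then the area of MNO = 8 * (9/4) = 18.

18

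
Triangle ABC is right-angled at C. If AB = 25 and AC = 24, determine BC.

By the Pythagorean theorem: BC^2 = AB^2 - AC^2
BC^2 = 25^2 - 24^2 = 625 - 576 = 49
BC = sqrt(49) = 7

7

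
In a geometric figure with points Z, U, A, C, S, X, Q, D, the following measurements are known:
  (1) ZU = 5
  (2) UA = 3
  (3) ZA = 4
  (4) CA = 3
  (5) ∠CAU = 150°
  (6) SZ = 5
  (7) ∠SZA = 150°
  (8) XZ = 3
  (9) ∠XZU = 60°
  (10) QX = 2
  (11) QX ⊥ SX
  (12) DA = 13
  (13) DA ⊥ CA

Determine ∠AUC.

Step 1: By the law of cosines on triangle UAC: UC² = 3² + 3² − 2·3·3·cos(150°) = 33.59, so UC ≈ 5.8.
Step 2: By the inverse law of cosines on triangle AUC: cos(∠AUC) = (3² + 5.8² − 3²) / (2·3·5.8) = 33.59/34.77 = 0.9659, so ∠AUC = 15°.

Therefore, the measure of angle ∠AUC = 15°.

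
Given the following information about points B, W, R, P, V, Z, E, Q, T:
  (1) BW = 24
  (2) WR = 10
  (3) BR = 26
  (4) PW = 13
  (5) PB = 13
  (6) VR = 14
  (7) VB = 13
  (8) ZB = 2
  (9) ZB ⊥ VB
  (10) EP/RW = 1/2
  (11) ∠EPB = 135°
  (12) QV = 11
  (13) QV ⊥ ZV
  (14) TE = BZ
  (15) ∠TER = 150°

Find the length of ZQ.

Step 1: By the law of cosines on triangle ZBV: ZV² = 2² + 13² − 2·2·13·cos(90°) = 173, so ZV = √173.
Step 2: By the law of cosines on triangle ZVQ: ZQ² = √173² + 11² − 2·√173·11·cos(90°) = 294, so ZQ = 7·√6.

Therefore, the length of ZQ = 7·√6.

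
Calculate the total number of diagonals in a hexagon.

Total line segments between 6 vertices = C(6,2) = 15.
Subtract the 6 sides: 15 - 6 = 9 diagonals.

9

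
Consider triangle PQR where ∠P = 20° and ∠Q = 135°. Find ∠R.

Let angle R = x. Then 20 + 135 + x = 180.
x = 180 - 155 = 25 degrees.

25 degrees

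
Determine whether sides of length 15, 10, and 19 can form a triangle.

Yes.
The triangle inequality requires that the sum of any two sides exceeds the third.
Here 10 + 15 = 25 > 19, so the condition is met.

Yes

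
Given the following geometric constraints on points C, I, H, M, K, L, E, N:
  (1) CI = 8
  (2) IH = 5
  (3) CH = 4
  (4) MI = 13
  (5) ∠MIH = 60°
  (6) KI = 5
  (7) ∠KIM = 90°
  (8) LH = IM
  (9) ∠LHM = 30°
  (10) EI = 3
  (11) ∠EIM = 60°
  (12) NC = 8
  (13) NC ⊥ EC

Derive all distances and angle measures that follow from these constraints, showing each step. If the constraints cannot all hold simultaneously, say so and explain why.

The constraints are consistent.

From the given relations:
  LH = IM = 13

Step 1: From HI = 5, IM = 13, and ∠HIM = 60°, by the law of cosines:
  HM² = HI² + IM² - 2·HI·IM·cos(60°) = 25 + 169 - 65 = 129
  HM = √129

Step 2: From MI = 13, IK = 5, and ∠MIK = 90°, by the law of cosines:
  MK² = MI² + IK² - 2·MI·IK·cos(90°) = 169 + 25 - 0 = 194
  MK = √194

Step 3: From MI = 13, IE = 3, and ∠MIE = 60°, by the law of cosines:
  ME² = MI² + IE² - 2·MI·IE·cos(60°) = 169 + 9 - 39 = 139
  ME = √139

Step 4: From CH = 4, CI = 8, HI = 5, by the inverse law of cosines:
  cos(∠HCI) = (CH² + CI² - HI²) / (2·CH·CI)
  ∠HCI = 30.75°

Step 5: From IC = 8, IH = 5, CH = 4, by the inverse law of cosines:
  cos(∠CIH) = (IC² + IH² - CH²) / (2·IC·IH)
  ∠CIH = 24.15°

Step 6: From HC = 4, HI = 5, CI = 8, by the inverse law of cosines:
  cos(∠CHI) = (HC² + HI² - CI²) / (2·HC·HI)
  ∠CHI = 125.1°

Step 7: From MH = √129, HL = 13, and ∠MHL = 30°, by the law of cosines:
  ML² = MH² + HL² - 2·MH·HL·cos(30°) = 129 + 169 - 255.7 = 42.26
  ML ≈ 6.5

Step 8: From HI = 5, HM = √129, IM = 13, by the inverse law of cosines:
  cos(∠IHM) = (HI² + HM² - IM²) / (2·HI·HM)
  ∠IHM = 97.59°

Step 9: From ME = √139, MI = 13, EI = 3, by the inverse law of cosines:
  cos(∠EMI) = (ME² + MI² - EI²) / (2·ME·MI)
  ∠EMI = 12.73°

Step 10: From MH = √129, MI = 13, HI = 5, by the inverse law of cosines:
  cos(∠HMI) = (MH² + MI² - HI²) / (2·MH·MI)
  ∠HMI = 22.41°

Step 11: From MI = 13, MK = √194, IK = 5, by the inverse law of cosines:
  cos(∠IMK) = (MI² + MK² - IK²) / (2·MI·MK)
  ∠IMK = 21.04°

Step 12: From KI = 5, KM = √194, IM = 13, by the inverse law of cosines:
  cos(∠IKM) = (KI² + KM² - IM²) / (2·KI·KM)
  ∠IKM = 68.96°

Step 13: From EI = 3, EM = √139, IM = 13, by the inverse law of cosines:
  cos(∠IEM) = (EI² + EM² - IM²) / (2·EI·EM)
  ∠IEM = 107.27°

Step 14: From MH = √129, ML = 6.5, HL = 13, by the inverse law of cosines:
  cos(∠HML) = (MH² + ML² - HL²) / (2·MH·ML)
  ∠HML = 89.12°

Step 15: From LH = 13, LM = 6.5, HM = √129, by the inverse law of cosines:
  cos(∠HLM) = (LH² + LM² - HM²) / (2·LH·LM)
  ∠HLM = 60.88°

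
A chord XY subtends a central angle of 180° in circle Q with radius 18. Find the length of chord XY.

Chord = 2(18) sin(90°) = 36

36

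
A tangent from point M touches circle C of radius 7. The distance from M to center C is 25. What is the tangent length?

Let T be the point of tangency. Then CT ⊥ MT (radius ⊥ tangent).
In right triangle CTM: CM² = CT² + MT²
25² = 7² + MT²
MT² = 576, MT = 24

24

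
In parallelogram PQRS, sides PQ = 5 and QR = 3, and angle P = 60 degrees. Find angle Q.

In a parallelogram, consecutive angles are supplementary (sum to 180°).
angle Q = 180 - angle P
angle Q = 180 - 60
angle Q = 120 degrees

120 degrees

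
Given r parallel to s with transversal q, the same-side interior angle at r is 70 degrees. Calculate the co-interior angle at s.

Co-interior angles sum to 180: 180 - 70 = 110 degrees.

110 degrees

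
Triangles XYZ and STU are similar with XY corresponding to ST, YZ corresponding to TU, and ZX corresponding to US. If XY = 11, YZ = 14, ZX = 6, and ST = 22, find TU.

Similar triangles have proportional sides. Setting up the proportion:
ST / XY = TU / YZ
22 / 11 = TU / 14
TU = 14 * 22 / 11 = 28.

28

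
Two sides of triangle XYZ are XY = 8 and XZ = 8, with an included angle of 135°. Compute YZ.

Law of cosines: YZ^2 = 8^2 + 8^2 - 2(8)(8)cos(135°) = 64*sqrt(2) + 128, so YZ = 8*sqrt(sqrt(2) + 2).

8*sqrt(sqrt(2) + 2)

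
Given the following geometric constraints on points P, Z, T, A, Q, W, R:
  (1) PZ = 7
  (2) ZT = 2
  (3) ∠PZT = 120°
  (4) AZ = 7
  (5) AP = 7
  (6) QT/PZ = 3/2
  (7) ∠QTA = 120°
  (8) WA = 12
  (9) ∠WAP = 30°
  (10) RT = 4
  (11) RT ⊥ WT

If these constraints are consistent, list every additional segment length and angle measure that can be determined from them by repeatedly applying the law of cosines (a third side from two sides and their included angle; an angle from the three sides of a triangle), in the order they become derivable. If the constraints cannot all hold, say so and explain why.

The constraints are consistent. Derivable facts, in order:
After 1 step:
- PT = √67
- PW ≈ 6.89
- ∠APZ = 60°
- ∠AZP = 60°
- ∠PAZ = 60°
After 2 steps:
- ∠APW = 119.48°
- ∠AWP = 30.52°
- ∠PTZ = 47.78°
- ∠TPZ = 12.22°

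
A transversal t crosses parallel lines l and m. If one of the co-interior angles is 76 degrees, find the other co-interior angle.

Co-interior angles sum to 180: 180 - 76 = 104 degrees.

104 degrees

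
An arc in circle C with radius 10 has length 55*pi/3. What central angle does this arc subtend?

Arc length L = 2πr × θ/360, so θ = 360L / (2πr).
θ = 360 × 55*pi/3 / (2π × 10)
θ = 330°
θ = 330°

330°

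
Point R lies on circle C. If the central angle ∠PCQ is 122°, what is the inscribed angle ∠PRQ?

An inscribed angle intercepts an arc from a point on the circle, while the central angle intercepts the same arc from the center.
The inscribed angle is always half the central angle: 122° / 2 = 61°.

61°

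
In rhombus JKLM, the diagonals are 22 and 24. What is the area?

The diagonals of a rhombus divide it into four right triangles.
Each triangle has legs 22/ 2 = 11 and 24/2 = 12, so each has area (1/2)*11*12 = 66.
Four such triangles give total area = (d1 * d2) / 2 = 264.

264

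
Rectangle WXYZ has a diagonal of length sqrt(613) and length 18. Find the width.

b = sqrt(d^2 - a^2) = sqrt(613 - 324) = sqrt(289) = 17

17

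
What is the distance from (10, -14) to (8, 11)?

The horizontal distance is |8 - 10| = 2 and the vertical distance is |11 - -14| = 25.
By the Pythagorean theorem, d = sqrt(2^2 + 25^2) = sqrt(629).

sqrt(629)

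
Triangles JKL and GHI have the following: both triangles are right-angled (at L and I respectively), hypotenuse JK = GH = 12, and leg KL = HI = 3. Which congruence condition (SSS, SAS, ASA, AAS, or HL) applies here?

The given information matches HL: The hypotenuse and one leg of two right triangles are equal (Hypotenuse-Leg).

HL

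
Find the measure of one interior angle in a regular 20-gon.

Each interior angle of a regular n-gon is (n - 2) * 180 / n.
For n = 20: (20 - 2) * 180 / 20 = 3240/20 = 162 degrees.

162 degrees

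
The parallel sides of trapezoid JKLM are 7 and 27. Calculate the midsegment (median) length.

The midsegment (median) of a trapezoid connects the midpoints of the non-parallel sides.
Its length is the average of the two bases: (7 + 27) / 2 = 17.

17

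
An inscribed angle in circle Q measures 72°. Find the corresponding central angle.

The inscribed angle theorem states that a central angle is always twice any inscribed angle that subtends the same arc.
Since the inscribed angle is 72°, the central angle = 2 × 72° = 144°.

144°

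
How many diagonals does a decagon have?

The number of diagonals in an n-gon is n(n - 3)/2.
For n = 10: 10(10 - 3)/2 = 10 × 7 / 2 = 35.

35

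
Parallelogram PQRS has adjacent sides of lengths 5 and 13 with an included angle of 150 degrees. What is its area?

Area = a * b * sin(theta)
Area = 5 * 13 * sin(150 degrees)
Area = 65 * 1/2
Area = 65/2

65/2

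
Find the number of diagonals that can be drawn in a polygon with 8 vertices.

The number of diagonals in an n-gon is n(n - 3)/2.
For n = 8: 8(8 - 3)/2 = 8 × 5 / 2 = 20.

20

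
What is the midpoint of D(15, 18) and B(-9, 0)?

The midpoint is the average of the coordinates:
x: (15 + -9)/2 = 3
y: (18 + 0)/2 = 9
Midpoint = (3, 9)

(3, 9)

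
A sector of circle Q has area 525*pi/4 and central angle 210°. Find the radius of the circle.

r² = 360 × 525*pi/4 / (π × 210) = 225, so r = 15.

15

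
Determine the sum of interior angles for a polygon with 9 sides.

The sum of interior angles of an n-sided polygon is (n - 2) * 180.
For n = 9: (9 - 2) * 180 = 7 * 180 = 1260 degrees.

1260 degrees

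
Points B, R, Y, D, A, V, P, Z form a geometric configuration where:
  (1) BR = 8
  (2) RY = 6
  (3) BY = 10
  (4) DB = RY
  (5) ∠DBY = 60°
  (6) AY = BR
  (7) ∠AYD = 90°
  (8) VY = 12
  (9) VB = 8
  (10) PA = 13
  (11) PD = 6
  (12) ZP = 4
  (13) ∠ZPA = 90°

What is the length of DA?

From the given relations: DB = RY = 6; AY = BR = 8.
Step 1: By the law of cosines on triangle DBY: DY² = 6² + 10² − 2·6·10·cos(60°) = 76, so DY = 2·√19.
Step 2: By the law of cosines on triangle DYA: DA² = (2·√19)² + 8² − 2·2·√19·8·cos(90°) = 140, so DA = 2·√35.

Therefore, the length of DA = 2·√35.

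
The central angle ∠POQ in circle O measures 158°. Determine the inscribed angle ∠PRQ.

Inscribed angle = 158° / 2 = 79° (inscribed angle theorem).

79°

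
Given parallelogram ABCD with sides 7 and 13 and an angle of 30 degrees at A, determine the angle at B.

Opposite sides of a parallelogram are parallel, so consecutive angles form co-interior angles on a transversal.
Co-interior angles sum to 180°, giving angle B = 180 - 30 = 150 degrees.

150 degrees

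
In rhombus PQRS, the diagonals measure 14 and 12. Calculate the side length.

In a rhombus, the diagonals bisect each other perpendicularly, creating four congruent right triangles.
Each triangle has legs 7 (half of 14) and 6 (half of 12).
The hypotenuse of each right triangle is a side of the rhombus:
side = sqrt(7^2 + 6^2) = sqrt(85)

sqrt(85)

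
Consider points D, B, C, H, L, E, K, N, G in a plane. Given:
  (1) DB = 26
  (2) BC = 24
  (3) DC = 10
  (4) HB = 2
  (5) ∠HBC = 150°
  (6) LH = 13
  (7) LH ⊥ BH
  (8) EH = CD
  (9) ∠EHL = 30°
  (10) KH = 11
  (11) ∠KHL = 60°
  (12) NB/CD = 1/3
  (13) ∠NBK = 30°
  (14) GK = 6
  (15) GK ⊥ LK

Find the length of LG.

Step 1: By the law of cosines on triangle LHK: LK² = 13² + 11² − 2·13·11·cos(60°) = 147, so LK = 7·√3.
Step 2: By the law of cosines on triangle LKG: LG² = (7·√3)² + 6² − 2·7·√3·6·cos(90°) = 183, so LG = √183.

Therefore, the length of LG = √183.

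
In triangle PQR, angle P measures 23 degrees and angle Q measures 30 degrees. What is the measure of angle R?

The interior angles sum to 180°: angle R = 180 - 23 - 30 = 127°.
The triangle is obtuse (angles 23°, 30°, 127°).

127 degrees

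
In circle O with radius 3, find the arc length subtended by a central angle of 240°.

Arc length = 2π(3)(2/3) = 4*pi

4*pi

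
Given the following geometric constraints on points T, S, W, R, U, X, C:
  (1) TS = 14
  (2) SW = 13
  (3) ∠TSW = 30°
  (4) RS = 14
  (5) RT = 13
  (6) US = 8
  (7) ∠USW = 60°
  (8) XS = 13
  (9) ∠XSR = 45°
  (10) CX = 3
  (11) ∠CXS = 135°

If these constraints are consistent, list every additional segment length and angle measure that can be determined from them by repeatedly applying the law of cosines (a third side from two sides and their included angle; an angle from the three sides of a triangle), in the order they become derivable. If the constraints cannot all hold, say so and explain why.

The constraints are consistent. Derivable facts, in order:
After 1 step:
- RX ≈ 10.37
- SC ≈ 15.27
- TW ≈ 7.05
- WU = √129
- ∠RST = 55.33°
- ∠RTS = 62.34°
- ∠SRT = 62.34°
After 2 steps:
- ∠CSX = 7.99°
- ∠RXS = 72.61°
- ∠SCX = 37.01°
- ∠SRX = 62.39°
- ∠STW = 67.13°
- ∠SUW = 82.41°
- ∠SWT = 82.87°
- ∠SWU = 37.59°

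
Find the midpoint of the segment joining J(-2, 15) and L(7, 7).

M = ((x₁ + x₂)/2, (y₁ + y₂)/2)
= ((-2 + 7)/2, (15 + 7)/2)
= (5/2, 22/2) = (5/2, 11)

(5/2, 11)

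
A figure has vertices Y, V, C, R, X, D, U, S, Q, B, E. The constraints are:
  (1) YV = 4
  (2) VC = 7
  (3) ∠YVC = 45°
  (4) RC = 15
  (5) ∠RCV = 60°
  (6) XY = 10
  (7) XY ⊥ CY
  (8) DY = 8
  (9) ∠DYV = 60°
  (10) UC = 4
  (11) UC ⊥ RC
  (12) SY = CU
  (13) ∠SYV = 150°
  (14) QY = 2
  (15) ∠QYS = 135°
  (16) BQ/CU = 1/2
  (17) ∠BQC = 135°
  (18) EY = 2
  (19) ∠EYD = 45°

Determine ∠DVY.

Step 1: By the law of cosines on triangle VYD: VD² = 4² + 8² − 2·4·8·cos(60°) = 48, so VD = 4·√3.
Step 2: By the inverse law of cosines on triangle DVY: cos(∠DVY) = ((4·√3)² + 4² − 8²) / (2·4·√3·4) = 0/55.43 = 0, so ∠DVY = 90°.

Therefore, the measure of angle ∠DVY = 90°.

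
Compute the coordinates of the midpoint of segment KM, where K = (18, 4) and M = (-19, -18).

The midpoint is the point halfway along the segment.
Move half the horizontal distance: 18 + (-19 - 18)/2 = 18 + -37/2 = -1/2
Move half the vertical distance: 4 + (-18 - 4)/2 = 4 + -22/2 = -7
Midpoint = (-1/2, -7)

(-1/2, -7)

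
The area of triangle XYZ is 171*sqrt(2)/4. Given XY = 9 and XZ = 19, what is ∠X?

Area = (1/2) * a * b * sin(C)
sin(C) = 2 * Area / (a * b)
sin(C) = 2 * 171*sqrt(2)/4 / (9 * 19)
sin(C) = sqrt(2)/2
C = arcsin(sqrt(2)/2) = 45°
Since sin(180° - C) = sin(C), the obtuse angle 135° gives the same area, so C = 45° or C = 135°.

45° or 135°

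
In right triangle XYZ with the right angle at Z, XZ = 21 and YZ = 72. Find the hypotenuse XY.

By the Pythagorean theorem: XY^2 = XZ^2 + YZ^2
XY^2 = 21^2 + 72^2 = 441 + 5184 = 5625
XY = sqrt(5625) = 75

75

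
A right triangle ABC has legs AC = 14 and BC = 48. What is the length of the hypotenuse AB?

By the Pythagorean theorem: AB^2 = AC^2 + BC^2
AB^2 = 14^2 + 48^2 = 196 + 2304 = 2500
AB = sqrt(2500) = 50

50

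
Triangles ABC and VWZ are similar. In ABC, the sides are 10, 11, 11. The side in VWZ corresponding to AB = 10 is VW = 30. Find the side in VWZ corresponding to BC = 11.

Similar triangles have proportional sides. Setting up the proportion:
VW / AB = WZ / BC
30 / 10 = WZ / 11
WZ = 11 * 30 / 10 = 33.

33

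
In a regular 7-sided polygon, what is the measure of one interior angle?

Each interior angle of a regular n-gon is (n - 2) * 180 / n.
For n = 7: (7 - 2) * 180 / 7 = 900/7 = 900/7 degrees.

900/7 degrees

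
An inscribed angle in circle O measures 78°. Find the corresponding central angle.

The inscribed angle theorem states that a central angle is always twice any inscribed angle that subtends the same arc.
Since the inscribed angle is 78°, the central angle = 2 × 78° = 156°.

156°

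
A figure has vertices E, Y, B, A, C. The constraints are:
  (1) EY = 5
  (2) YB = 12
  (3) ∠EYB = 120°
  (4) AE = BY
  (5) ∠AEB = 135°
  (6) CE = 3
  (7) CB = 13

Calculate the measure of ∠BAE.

From the given relations: AE = BY = 12.
Step 1: By the law of cosines on triangle BYE: BE² = 12² + 5² − 2·12·5·cos(120°) = 229, so BE ≈ 15.13.
Step 2: By the law of cosines on triangle AEB: AB² = 12² + 15.13² − 2·12·15.13·cos(135°) = 629.81, so AB ≈ 25.1.
Step 3: By the inverse law of cosines on triangle BAE: cos(∠BAE) = (25.1² + 12² − 15.13²) / (2·25.1·12) = 544.81/602.3 = 0.9045, so ∠BAE = 25.24°.

Therefore, the measure of angle ∠BAE = 25.24°.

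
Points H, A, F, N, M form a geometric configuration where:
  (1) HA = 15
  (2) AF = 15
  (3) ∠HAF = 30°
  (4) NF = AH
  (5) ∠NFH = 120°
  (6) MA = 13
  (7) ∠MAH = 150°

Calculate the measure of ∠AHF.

Step 1: By the law of cosines on triangle HAF: HF² = 15² + 15² − 2·15·15·cos(30°) = 60.29, so HF ≈ 7.76.
Step 2: By the inverse law of cosines on triangle AHF: cos(∠AHF) = (15² + 7.76² − 15²) / (2·15·7.76) = 60.29/232.94 = 0.2588, so ∠AHF = 75°.

Therefore, the measure of angle ∠AHF = 75°.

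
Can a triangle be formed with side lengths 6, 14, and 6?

No.
The triangle inequality is violated: 6 + 6 = 12 ≤ 14.
These lengths cannot form a triangle.

No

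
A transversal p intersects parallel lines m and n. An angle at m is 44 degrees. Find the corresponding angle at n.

When a transversal crosses parallel lines, angles in the same position at each intersection are called corresponding angles.
These are always equal, so the answer is 44 degrees.

44 degrees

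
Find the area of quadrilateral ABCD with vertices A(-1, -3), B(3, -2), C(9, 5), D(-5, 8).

Using the Shoelace formula for a quadrilateral (vertices in order):
Area = (1/2)|sum of (x_i * y_(i+1) - x_(i+1) * y_i)|
Terms: (-1*-2 - 3*-3) = 11, (3*5 - 9*-2) = 33, (9*8 - -5*5) = 97, (-5*-3 - -1*8) = 23
Sum = 164
Area = (1/2)(164) = 82

82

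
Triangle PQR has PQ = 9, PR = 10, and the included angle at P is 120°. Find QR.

By the law of cosines: QR^2 = PQ^2 + PR^2 - 2*PQ*PR*cos(P)
QR^2 = 9^2 + 10^2 - 2*9*10*cos(120°)
QR^2 = 81 + 100 - 180*(-1/2)
QR^2 = 271
QR = sqrt(271)

sqrt(271)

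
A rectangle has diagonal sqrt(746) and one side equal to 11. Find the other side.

Using the Pythagorean theorem: d^2 = a^2 + b^2
b^2 = d^2 - a^2
b^2 = 746 - 121
b^2 = 625
b = sqrt(625) = 25

25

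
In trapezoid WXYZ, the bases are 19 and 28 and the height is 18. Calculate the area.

A trapezoid's area equals the midsegment times the height.
The midsegment is (19 + 28) / 2 = 47/2.
Area = 47/2 * 18 = 423.

423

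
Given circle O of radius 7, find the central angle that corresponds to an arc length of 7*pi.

The full circumference is 2πr = 14*pi.
The arc is 7*pi / 14*pi = 1/2 of the full circle.
So the central angle = 1/2 × 360° = 180°.

180°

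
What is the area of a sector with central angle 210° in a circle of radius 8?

The full circle has area πr² = π(8)² = 64*pi.
The sector covers 210° out of 360°, a fraction of 7/12.
Sector area = 64*pi × 7/12 = 112*pi/3.

112*pi/3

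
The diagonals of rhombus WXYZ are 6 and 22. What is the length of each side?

In a rhombus, the diagonals bisect each other perpendicularly, creating four congruent right triangles.
Each triangle has legs 3 (half of 6) and 11 (half of 22).
The hypotenuse of each right triangle is a side of the rhombus:
side = sqrt(3^2 + 11^2) = sqrt(130)

sqrt(130)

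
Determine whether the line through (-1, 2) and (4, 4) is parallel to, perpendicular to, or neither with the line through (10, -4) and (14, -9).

Slope of line 1: m1 = (4 - 2)/(4 - -1) = 2/5 = 2/5
Slope of line 2: m2 = (-9 - -4)/(14 - 10) = -5/4 = -5/4
m1 != m2 and m1*m2 = -1/2 != -1. Neither.

Neither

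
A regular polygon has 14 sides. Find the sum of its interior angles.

The sum of interior angles of an n-sided polygon is (n - 2) * 180.
For n = 14: (14 - 2) * 180 = 12 * 180 = 2160 degrees.

2160 degrees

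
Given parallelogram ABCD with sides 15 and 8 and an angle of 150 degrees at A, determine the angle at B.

Consecutive angles are supplementary: angle B = 180 - 150 = 30 degrees.

30 degrees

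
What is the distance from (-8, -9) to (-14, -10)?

d = sqrt((-14 - -8)^2 + (-10 - -9)^2)
d = sqrt(-6^2 + -1^2)
d = sqrt(36 + 1)
d = sqrt(37)

sqrt(37)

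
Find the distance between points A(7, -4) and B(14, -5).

d = sqrt((7)^2 + (-1)^2) = sqrt(50) = 5*sqrt(2)

5*sqrt(2)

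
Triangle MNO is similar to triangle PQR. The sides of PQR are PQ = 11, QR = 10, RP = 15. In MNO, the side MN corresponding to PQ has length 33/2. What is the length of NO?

Since the triangles are similar, the ratio of corresponding sides is constant.
Scale factor k = MN / PQ = 33/2 / 11 = 3/2
NO = k * QR = 3/2 * 10 = 15

15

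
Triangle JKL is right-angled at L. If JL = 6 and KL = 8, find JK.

In a right triangle, the square of the hypotenuse equals the sum of the squares of the two legs.
The legs are 6 and 8, so the hypotenuse = sqrt(36 + 64) = sqrt(100) = 10.

10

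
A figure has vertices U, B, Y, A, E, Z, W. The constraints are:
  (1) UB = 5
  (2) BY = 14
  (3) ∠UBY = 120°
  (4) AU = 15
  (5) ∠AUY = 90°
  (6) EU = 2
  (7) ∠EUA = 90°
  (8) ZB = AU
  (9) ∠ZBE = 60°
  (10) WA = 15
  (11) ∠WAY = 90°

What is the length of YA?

Step 1: By the law of cosines on triangle UBY: UY² = 5² + 14² − 2·5·14·cos(120°) = 291, so UY ≈ 17.06.
Step 2: By the law of cosines on triangle YUA: YA² = 17.06² + 15² − 2·17.06·15·cos(90°) = 516, so YA = 2·√129.

Therefore, the length of YA = 2·√129.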